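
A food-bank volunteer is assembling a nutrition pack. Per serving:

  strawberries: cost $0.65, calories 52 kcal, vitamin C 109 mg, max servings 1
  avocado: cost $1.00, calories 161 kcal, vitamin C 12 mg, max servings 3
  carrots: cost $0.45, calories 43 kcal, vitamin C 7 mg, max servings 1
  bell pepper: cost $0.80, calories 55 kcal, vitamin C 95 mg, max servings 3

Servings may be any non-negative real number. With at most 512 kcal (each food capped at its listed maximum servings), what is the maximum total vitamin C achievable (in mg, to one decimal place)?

419.8 mg

Vitamin C per kcal: strawberries 2.096, bell pepper 1.727, carrots 0.1628, avocado 0.07453.
Take 1 serving of strawberries: uses 52 kcal, +109.0 mg vitamin C (running total 109.0 mg).
Take 3 servings of bell pepper: uses 165 kcal, +285.0 mg vitamin C (running total 394.0 mg).
Take 1 serving of carrots: uses 43 kcal, +7.0 mg vitamin C (running total 401.0 mg).
Take 1.565 servings of avocado: uses 252 kcal, +18.8 mg vitamin C (running total 419.8 mg).
Filling greedily by vitamin C-per-kcal is optimal for one linear limit, giving 419.8 mg.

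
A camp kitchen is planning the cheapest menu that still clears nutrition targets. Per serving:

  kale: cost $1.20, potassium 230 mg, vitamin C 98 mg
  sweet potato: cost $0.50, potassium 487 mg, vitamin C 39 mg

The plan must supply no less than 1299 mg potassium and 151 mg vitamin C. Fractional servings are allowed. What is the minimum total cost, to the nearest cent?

$1.90

Check every corner: each single food scaled to meet both minima, and each pair solved so both constraints bind.
kale only: max(1299/230, 151/98) = 5.648 servings → $6.78.
sweet potato only: max(1299/487, 151/39) = 3.872 servings → $1.94.
kale + sweet potato with both tight: 0.5903 servings and 2.389 servings → $1.90.
So the least-cost plan costs $1.90.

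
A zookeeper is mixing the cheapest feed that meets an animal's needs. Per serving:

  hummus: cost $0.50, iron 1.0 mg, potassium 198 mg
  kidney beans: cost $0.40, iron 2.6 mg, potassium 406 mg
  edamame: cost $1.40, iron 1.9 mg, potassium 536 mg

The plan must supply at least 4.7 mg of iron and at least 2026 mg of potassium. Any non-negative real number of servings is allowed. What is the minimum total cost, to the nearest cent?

$2.00

The cheapest plan sits at a corner of the feasible region — with two constraints it uses at most two foods.
hummus only: max(4.7/1.0, 2026/198) = 10.23 servings → $5.12.
kidney beans only: max(4.7/2.6, 2026/406) = 4.99 servings → $2.00.
edamame only: max(4.7/1.9, 2026/536) = 3.78 servings → $5.29.
hummus + kidney beans: the both-tight solution has a negative serving — not a feasible corner.
hummus + edamame: the both-tight solution has a negative serving — not a feasible corner.
kidney beans + edamame with both targets exact would need a negative amount; discard.
The minimum over all feasible corners is $2.00.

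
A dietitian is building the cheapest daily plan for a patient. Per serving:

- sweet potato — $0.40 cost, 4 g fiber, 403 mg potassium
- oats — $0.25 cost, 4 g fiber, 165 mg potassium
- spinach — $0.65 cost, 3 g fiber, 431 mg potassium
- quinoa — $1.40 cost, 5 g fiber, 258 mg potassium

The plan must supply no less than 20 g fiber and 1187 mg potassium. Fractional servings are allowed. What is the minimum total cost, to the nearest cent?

$1.48

With two linear requirements the optimum uses one or two foods; enumerate the corners.
sweet potato only: max(20/4, 1187/403) = 5 servings → $2.00.
oats only: max(20/4, 1187/165) = 7.194 servings → $1.80.
spinach only: max(20/3, 1187/431) = 6.667 servings → $4.33.
quinoa only: max(20/5, 1187/258) = 4.601 servings → $6.44.
sweet potato + oats with both tight: 1.521 servings and 3.479 servings → $1.48.
sweet potato + spinach: the both-tight solution has a negative serving — not a feasible corner.
sweet potato + quinoa with both tight: 0.7884 servings and 3.369 servings → $5.03.
oats + spinach with both tight: 4.116 servings and 1.178 servings → $1.79.
oats + quinoa: the both-tight solution has a negative serving — not a feasible corner.
spinach + quinoa with both tight: 0.5612 servings and 3.663 servings → $5.49.
So the least-cost plan costs $1.48.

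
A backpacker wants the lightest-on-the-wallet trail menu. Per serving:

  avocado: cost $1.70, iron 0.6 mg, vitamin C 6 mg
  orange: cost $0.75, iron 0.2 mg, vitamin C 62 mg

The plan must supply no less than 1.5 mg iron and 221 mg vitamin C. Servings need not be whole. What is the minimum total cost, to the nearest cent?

avocado only: max(1.5/0.6, 221/6) = 36.83 servings → $62.62.
orange only: max(1.5/0.2, 221/62) = 7.5 servings → $5.62.
avocado + orange with both tight: 1.356 servings and 3.433 servings → $4.88.
So the least-cost plan costs $4.88.

$4.88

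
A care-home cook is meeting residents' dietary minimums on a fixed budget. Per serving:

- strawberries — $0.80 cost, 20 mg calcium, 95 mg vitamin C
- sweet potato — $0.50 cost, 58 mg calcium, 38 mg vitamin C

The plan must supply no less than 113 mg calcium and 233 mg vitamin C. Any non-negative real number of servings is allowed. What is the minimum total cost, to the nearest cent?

Minimising a linear cost over {calcium ≥ 113, vitamin C ≥ 233, servings ≥ 0} — the optimum is at a vertex, using one or two foods.
strawberries only: max(113/20, 233/95) = 5.65 servings → $4.52.
sweet potato only: max(113/58, 233/38) = 6.132 servings → $3.07.
strawberries + sweet potato with both tight: 1.941 servings and 1.279 servings → $2.19.
So the least-cost plan costs $2.19.

$2.19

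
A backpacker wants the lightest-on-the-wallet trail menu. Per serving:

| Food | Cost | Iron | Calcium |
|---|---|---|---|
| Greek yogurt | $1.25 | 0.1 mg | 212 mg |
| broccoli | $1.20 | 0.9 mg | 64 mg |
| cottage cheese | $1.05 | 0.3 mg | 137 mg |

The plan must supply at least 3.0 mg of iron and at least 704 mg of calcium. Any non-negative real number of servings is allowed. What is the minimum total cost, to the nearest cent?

$6.67

At the optimum either one food covers both requirements or two foods hit both targets exactly; no other combination can be cheaper.
Greek yogurt only: max(3.0/0.1, 704/212) = 30 servings → $37.50.
broccoli only: max(3.0/0.9, 704/64) = 11 servings → $13.20.
cottage cheese only: max(3.0/0.3, 704/137) = 10 servings → $10.50.
Greek yogurt + broccoli with both tight: 2.395 servings and 3.067 servings → $6.67.
Greek yogurt + cottage cheese: the both-tight solution has a negative serving — not a feasible corner.
broccoli + cottage cheese with both tight: 1.919 servings and 4.242 servings → $6.76.
So the least-cost plan costs $6.67.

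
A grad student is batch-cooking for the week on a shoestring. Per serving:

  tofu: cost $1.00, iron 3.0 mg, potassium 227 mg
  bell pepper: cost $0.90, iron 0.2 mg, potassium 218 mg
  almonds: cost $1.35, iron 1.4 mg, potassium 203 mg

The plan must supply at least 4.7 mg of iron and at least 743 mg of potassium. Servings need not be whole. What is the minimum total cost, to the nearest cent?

$3.16

This is a tiny linear program; its minimum lies at a vertex of the feasible set. List the vertices and price them.
tofu only: max(4.7/3.0, 743/227) = 3.273 servings → $3.27.
bell pepper only: max(4.7/0.2, 743/218) = 23.5 servings → $21.15.
almonds only: max(4.7/1.4, 743/203) = 3.66 servings → $4.94.
tofu + bell pepper with both tight: 1.439 servings and 1.909 servings → $3.16.
tofu + almonds: intersection lies outside the first quadrant.
bell pepper + almonds with both tight: 0.3254 servings and 3.311 servings → $4.76.
The minimum over all feasible corners is $3.16.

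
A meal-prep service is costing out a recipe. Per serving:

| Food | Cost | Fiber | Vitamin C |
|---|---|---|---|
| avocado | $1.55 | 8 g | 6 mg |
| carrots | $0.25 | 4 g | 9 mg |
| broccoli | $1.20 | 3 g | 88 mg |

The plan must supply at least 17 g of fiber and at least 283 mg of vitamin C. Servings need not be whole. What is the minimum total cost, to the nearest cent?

$4.11

The cheapest plan sits at a corner of the feasible region — with two constraints it uses at most two foods.
avocado only: max(17/8, 283/6) = 47.17 servings → $73.11.
carrots only: max(17/4, 283/9) = 31.44 servings → $7.86.
broccoli only: max(17/3, 283/88) = 5.667 servings → $6.80.
avocado + carrots: the both-tight solution has a negative serving — not a feasible corner.
avocado + broccoli with both tight: 0.9431 servings and 3.152 servings → $5.24.
carrots + broccoli with both tight: 1.991 servings and 3.012 servings → $4.11.
So the least-cost plan costs $4.11.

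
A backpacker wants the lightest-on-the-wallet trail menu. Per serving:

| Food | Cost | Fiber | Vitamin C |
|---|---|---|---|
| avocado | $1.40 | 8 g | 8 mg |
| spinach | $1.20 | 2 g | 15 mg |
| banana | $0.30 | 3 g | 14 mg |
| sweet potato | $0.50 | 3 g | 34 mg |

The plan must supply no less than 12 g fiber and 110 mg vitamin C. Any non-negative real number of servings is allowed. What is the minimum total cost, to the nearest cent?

$1.74

avocado only: max(12/8, 110/8) = 13.75 servings → $19.25.
spinach only: max(12/2, 110/15) = 7.333 servings → $8.80.
banana only: max(12/3, 110/14) = 7.857 servings → $2.36.
sweet potato only: max(12/3, 110/34) = 4 servings → $2.00.
avocado + spinach: the both-tight solution has a negative serving — not a feasible corner.
avocado + banana: the both-tight solution has a negative serving — not a feasible corner.
avocado + sweet potato with both tight: 0.3145 servings and 3.161 servings → $2.02.
spinach + banana with both targets exact would need a negative amount; discard.
spinach + sweet potato with both tight: 3.391 servings and 1.739 servings → $4.94.
banana + sweet potato with both tight: 1.3 servings and 2.7 servings → $1.74.
The minimum over all feasible corners is $1.74.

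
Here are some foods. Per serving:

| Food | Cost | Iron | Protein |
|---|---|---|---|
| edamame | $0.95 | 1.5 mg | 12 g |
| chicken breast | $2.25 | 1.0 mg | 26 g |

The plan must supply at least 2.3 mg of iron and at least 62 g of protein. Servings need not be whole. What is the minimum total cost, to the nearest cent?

$4.91

Two binding constraints pin down two serving amounts, so the optimal mix uses at most two foods. The candidates are each food alone (scaled to the tighter of iron/protein) and each pair with both constraints tight.
edamame only: max(2.3/1.5, 62/12) = 5.167 servings → $4.91.
chicken breast only: max(2.3/1.0, 62/26) = 2.385 servings → $5.37.
edamame + chicken breast: intersection lies outside the first quadrant.
So the least-cost plan costs $4.91.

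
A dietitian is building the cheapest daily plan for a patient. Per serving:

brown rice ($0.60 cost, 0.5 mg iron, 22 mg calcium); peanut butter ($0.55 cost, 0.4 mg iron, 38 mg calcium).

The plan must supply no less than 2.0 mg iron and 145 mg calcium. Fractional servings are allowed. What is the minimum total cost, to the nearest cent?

$2.60

brown rice only: max(2.0/0.5, 145/22) = 6.591 servings → $3.95.
peanut butter only: max(2.0/0.4, 145/38) = 5 servings → $2.75.
brown rice + peanut butter with both tight: 1.765 servings and 2.794 servings → $2.60.
Cheapest feasible corner: $2.60.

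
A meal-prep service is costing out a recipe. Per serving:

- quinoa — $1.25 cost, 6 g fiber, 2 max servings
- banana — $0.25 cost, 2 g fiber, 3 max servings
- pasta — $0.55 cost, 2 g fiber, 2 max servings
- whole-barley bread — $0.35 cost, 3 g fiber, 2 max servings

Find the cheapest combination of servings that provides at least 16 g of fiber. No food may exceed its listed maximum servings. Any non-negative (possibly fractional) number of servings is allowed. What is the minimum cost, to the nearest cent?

Cost per g of fiber: whole-barley bread $0.1167, banana $0.1250, quinoa $0.2083, pasta $0.2750.
Take 2 servings of whole-barley bread: +6.0 g fiber for $0.70 (total $0.70, still need 10.0 g).
Take 3 servings of banana: +6.0 g fiber for $0.75 (total $1.45, still need 4.0 g).
Take 0.6667 servings of quinoa: +4.0 g fiber for $0.83 (total $2.28, still need 0.0 g).
Filling from the cheapest source first is optimal under one linear minimum: $2.28.

$2.28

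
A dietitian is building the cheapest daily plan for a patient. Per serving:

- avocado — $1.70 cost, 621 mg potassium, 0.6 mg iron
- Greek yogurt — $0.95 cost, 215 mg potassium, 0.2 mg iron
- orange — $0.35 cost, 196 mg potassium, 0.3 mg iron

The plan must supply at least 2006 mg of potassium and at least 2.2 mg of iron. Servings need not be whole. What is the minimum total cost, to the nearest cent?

$3.58

avocado only: max(2006/621, 2.2/0.6) = 3.667 servings → $6.23.
Greek yogurt only: max(2006/215, 2.2/0.2) = 11 servings → $10.45.
orange only: max(2006/196, 2.2/0.3) = 10.23 servings → $3.58.
avocado + Greek yogurt: intersection lies outside the first quadrant.
avocado + orange with both tight: 2.483 servings and 2.367 servings → $5.05.
Greek yogurt + orange with both tight: 6.743 servings and 2.838 servings → $7.40.
The minimum over all feasible corners is $3.58.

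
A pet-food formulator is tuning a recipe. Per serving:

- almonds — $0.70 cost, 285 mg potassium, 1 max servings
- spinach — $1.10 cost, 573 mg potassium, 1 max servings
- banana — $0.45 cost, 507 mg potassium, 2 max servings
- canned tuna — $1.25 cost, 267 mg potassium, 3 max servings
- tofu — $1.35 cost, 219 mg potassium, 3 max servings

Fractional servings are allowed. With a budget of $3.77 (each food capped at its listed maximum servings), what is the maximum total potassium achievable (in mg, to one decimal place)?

Potassium per dollar: banana 1127, spinach 520.9, almonds 407.1, canned tuna 213.6, tofu 162.2.
Take 2 servings of banana: spends $0.90, +1014.0 mg potassium (running total 1014.0 mg).
Take 1 serving of spinach: spends $1.10, +573.0 mg potassium (running total 1587.0 mg).
Take 1 serving of almonds: spends $0.70, +285.0 mg potassium (running total 1872.0 mg).
Take 0.856 servings of canned tuna: spends $1.07, +228.6 mg potassium (running total 2100.6 mg).
Filling greedily by potassium-per-dollar is optimal for one linear limit, giving 2100.6 mg.

2100.6 mg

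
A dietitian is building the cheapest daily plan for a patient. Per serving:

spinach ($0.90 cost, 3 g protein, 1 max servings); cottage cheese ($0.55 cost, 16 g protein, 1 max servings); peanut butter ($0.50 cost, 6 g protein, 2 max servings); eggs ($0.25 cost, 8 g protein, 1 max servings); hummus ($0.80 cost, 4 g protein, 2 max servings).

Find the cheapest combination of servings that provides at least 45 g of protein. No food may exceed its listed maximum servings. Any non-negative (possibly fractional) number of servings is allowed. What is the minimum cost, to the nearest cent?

$3.70

Cost per g of protein: eggs $0.0312, cottage cheese $0.0344, peanut butter $0.0833, hummus $0.2000, spinach $0.3000.
Take 1 serving of eggs: +8.0 g protein for $0.25 (total $0.25, still need 37.0 g).
Take 1 serving of cottage cheese: +16.0 g protein for $0.55 (total $0.80, still need 21.0 g).
Take 2 servings of peanut butter: +12.0 g protein for $1.00 (total $1.80, still need 9.0 g).
Take 2 servings of hummus: +8.0 g protein for $1.60 (total $3.40, still need 1.0 g).
Take 0.3333 servings of spinach: +1.0 g protein for $0.30 (total $3.70, still need 0.0 g).
Greedy by cheapest-per-g is optimal for a single linear constraint, so the minimum cost is $3.70.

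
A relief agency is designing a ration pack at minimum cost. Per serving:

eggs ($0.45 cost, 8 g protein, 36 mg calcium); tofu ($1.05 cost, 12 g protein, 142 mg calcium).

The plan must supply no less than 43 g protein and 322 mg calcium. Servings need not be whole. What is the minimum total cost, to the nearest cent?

At the optimum either one food covers both requirements or two foods hit both targets exactly; no other combination can be cheaper.
eggs only: max(43/8, 322/36) = 8.944 servings → $4.03.
tofu only: max(43/12, 322/142) = 3.583 servings → $3.76.
eggs + tofu with both tight: 3.185 servings and 1.46 servings → $2.97.
So the least-cost plan costs $2.97.

$2.97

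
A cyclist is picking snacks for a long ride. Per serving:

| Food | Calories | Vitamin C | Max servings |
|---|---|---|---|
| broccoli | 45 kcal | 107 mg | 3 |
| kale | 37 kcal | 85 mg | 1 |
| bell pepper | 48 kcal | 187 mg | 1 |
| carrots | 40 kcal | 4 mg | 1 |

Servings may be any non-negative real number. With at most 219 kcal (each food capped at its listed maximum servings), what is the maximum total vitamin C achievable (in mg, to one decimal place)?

590.7 mg

Vitamin C per kcal: bell pepper 3.896, broccoli 2.378, kale 2.297, carrots 0.1.
Take 1 serving of bell pepper: uses 48 kcal, +187.0 mg vitamin C (running total 187.0 mg).
Take 3 servings of broccoli: uses 135 kcal, +321.0 mg vitamin C (running total 508.0 mg).
Take 0.973 servings of kale: uses 36 kcal, +82.7 mg vitamin C (running total 590.7 mg).
Filling greedily by vitamin C-per-kcal is optimal for one linear limit, giving 590.7 mg.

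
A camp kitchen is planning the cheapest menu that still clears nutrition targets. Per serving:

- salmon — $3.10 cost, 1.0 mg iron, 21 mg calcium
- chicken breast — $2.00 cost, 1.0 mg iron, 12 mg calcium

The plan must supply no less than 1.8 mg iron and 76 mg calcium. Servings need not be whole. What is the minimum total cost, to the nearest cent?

$11.22

Two binding constraints pin down two serving amounts, so the optimal mix uses at most two foods. The candidates are each food alone (scaled to the tighter of iron/calcium) and each pair with both constraints tight.
salmon only: max(1.8/1.0, 76/21) = 3.619 servings → $11.22.
chicken breast only: max(1.8/1.0, 76/12) = 6.333 servings → $12.67.
salmon + chicken breast: intersection lies outside the first quadrant.
Cheapest feasible corner: $11.22.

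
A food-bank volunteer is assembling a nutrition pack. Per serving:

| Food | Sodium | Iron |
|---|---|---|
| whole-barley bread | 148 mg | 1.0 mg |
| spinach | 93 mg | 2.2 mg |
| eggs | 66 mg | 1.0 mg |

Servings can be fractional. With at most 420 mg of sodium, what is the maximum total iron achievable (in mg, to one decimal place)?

9.9 mg

Iron per mg sodium: spinach 0.02366, eggs 0.01515, whole-barley bread 0.006757.
With no serving limits, spend the whole sodium allowance on spinach: 420 mg / 93 mg × 2.2 mg = 9.9 mg.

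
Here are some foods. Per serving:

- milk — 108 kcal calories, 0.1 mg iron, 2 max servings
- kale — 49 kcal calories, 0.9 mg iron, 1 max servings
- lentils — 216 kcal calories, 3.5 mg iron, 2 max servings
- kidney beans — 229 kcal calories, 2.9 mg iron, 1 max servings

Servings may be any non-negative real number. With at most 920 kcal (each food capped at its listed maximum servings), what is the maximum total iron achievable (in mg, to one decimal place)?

11.0 mg

Iron per kcal: kale 0.01837, lentils 0.0162, kidney beans 0.01266, milk 0.0009259.
Take 1 serving of kale: uses 49 kcal, +0.9 mg iron (running total 0.9 mg).
Take 2 servings of lentils: uses 432 kcal, +7.0 mg iron (running total 7.9 mg).
Take 1 serving of kidney beans: uses 229 kcal, +2.9 mg iron (running total 10.8 mg).
Take 1.944 servings of milk: uses 210 kcal, +0.2 mg iron (running total 11.0 mg).
Filling greedily by iron-per-kcal is optimal for one linear limit, giving 11.0 mg.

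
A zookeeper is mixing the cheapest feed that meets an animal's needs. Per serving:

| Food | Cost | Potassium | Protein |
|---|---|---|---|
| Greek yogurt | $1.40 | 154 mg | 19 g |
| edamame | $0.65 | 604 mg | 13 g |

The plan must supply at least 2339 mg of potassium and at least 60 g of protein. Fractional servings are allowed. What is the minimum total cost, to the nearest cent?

$3.00

Greek yogurt only: max(2339/154, 60/19) = 15.19 servings → $21.26.
edamame only: max(2339/604, 60/13) = 4.615 servings → $3.00.
Greek yogurt + edamame with both tight: 0.6157 servings and 3.716 servings → $3.28.
Cheapest feasible corner: $3.00.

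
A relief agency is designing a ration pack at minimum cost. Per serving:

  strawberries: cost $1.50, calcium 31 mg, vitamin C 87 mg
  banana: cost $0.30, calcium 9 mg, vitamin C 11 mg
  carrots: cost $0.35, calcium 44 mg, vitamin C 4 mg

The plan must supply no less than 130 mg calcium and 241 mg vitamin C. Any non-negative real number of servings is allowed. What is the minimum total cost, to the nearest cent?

With two linear requirements the optimum uses one or two foods; enumerate the corners.
strawberries only: max(130/31, 241/87) = 4.194 servings → $6.29.
banana only: max(130/9, 241/11) = 21.91 servings → $6.57.
carrots only: max(130/44, 241/4) = 60.25 servings → $21.09.
strawberries + banana with both tight: 1.672 servings and 8.686 servings → $5.11.
strawberries + carrots with both tight: 2.722 servings and 1.036 servings → $4.45.
banana + carrots with both targets exact would need a negative amount; discard.
So the least-cost plan costs $4.45.

$4.45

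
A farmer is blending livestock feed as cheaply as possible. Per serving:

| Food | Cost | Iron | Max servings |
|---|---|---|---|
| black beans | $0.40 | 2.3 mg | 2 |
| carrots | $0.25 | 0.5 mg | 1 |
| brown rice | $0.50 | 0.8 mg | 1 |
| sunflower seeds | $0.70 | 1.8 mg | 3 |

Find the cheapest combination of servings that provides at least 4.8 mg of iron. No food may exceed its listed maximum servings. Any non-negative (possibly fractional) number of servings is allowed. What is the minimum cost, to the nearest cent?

Cost per mg of iron: black beans $0.1739, sunflower seeds $0.3889, carrots $0.5000, brown rice $0.6250.
Take 2 servings of black beans: +4.6 mg iron for $0.80 (total $0.80, still need 0.2 mg).
Take 0.1111 servings of sunflower seeds: +0.2 mg iron for $0.08 (total $0.88, still need 0.0 mg).
Filling from the cheapest source first is optimal under one linear minimum: $0.88.

$0.88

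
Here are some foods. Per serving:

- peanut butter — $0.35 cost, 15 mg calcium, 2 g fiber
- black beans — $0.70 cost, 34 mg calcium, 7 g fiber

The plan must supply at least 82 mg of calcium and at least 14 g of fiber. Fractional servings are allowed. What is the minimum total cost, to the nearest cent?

$1.69

This is a tiny linear program; its minimum lies at a vertex of the feasible set. List the vertices and price them.
peanut butter only: max(82/15, 14/2) = 7 servings → $2.45.
black beans only: max(82/34, 14/7) = 2.412 servings → $1.69.
peanut butter + black beans with both tight: 2.649 servings and 1.243 servings → $1.80.
The minimum over all feasible corners is $1.69.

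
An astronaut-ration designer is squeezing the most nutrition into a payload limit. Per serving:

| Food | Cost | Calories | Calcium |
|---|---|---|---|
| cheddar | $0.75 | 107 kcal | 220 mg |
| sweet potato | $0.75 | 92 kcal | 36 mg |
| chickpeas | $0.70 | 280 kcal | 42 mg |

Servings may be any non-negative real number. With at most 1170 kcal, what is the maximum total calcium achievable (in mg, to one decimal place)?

2405.6 mg

Calcium per kcal: cheddar 2.056, sweet potato 0.3913, chickpeas 0.15.
With no serving limits, spend the whole calories allowance on cheddar: 1170 kcal / 107 kcal × 220 mg = 2405.6 mg.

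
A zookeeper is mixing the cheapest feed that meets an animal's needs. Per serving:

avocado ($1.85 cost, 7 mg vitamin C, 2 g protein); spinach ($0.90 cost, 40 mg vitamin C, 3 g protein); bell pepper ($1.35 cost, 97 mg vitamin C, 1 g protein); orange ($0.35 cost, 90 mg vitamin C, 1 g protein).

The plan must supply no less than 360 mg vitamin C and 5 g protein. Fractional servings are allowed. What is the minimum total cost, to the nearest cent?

$1.69

For a min-cost LP with two ≥-constraints, a basic feasible solution has at most two positive variables.
avocado only: max(360/7, 5/2) = 51.43 servings → $95.14.
spinach only: max(360/40, 5/3) = 9 servings → $8.10.
bell pepper only: max(360/97, 5/1) = 5 servings → $6.75.
orange only: max(360/90, 5/1) = 5 servings → $1.75.
avocado + spinach: the both-tight solution has a negative serving — not a feasible corner.
avocado + bell pepper with both tight: 0.6684 servings and 3.663 servings → $6.18.
avocado + orange with both tight: 0.5202 servings and 3.96 servings → $2.35.
spinach + bell pepper with both tight: 0.498 servings and 3.506 servings → $5.18.
spinach + orange with both tight: 0.3913 servings and 3.826 servings → $1.69.
bell pepper + orange with both targets exact would need a negative amount; discard.
So the least-cost plan costs $1.69.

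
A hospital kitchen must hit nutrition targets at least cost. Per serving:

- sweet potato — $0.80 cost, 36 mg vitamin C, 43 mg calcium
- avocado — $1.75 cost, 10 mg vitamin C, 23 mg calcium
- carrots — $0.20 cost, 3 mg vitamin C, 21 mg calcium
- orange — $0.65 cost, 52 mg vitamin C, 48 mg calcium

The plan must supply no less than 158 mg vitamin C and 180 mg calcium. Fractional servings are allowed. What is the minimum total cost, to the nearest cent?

$2.28

sweet potato only: max(158/36, 180/43) = 4.389 servings → $3.51.
avocado only: max(158/10, 180/23) = 15.8 servings → $27.65.
carrots only: max(158/3, 180/21) = 52.67 servings → $10.53.
orange only: max(158/52, 180/48) = 3.75 servings → $2.44.
sweet potato + avocado with both targets exact would need a negative amount; discard.
sweet potato + carrots: intersection lies outside the first quadrant.
sweet potato + orange with both tight: 3.496 servings and 0.6181 servings → $3.20.
avocado + carrots: intersection lies outside the first quadrant.
avocado + orange with both tight: 2.48 servings and 2.561 servings → $6.01.
carrots + orange with both tight: 1.873 servings and 2.93 servings → $2.28.
So the least-cost plan costs $2.28.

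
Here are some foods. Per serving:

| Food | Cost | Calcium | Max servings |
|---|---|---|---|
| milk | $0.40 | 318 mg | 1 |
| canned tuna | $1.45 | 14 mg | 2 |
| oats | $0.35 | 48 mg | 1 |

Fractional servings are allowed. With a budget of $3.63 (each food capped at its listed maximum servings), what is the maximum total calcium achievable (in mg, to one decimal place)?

393.8 mg

Calcium per dollar: milk 795, oats 137.1, canned tuna 9.655.
Take 1 serving of milk: spends $0.40, +318.0 mg calcium (running total 318.0 mg).
Take 1 serving of oats: spends $0.35, +48.0 mg calcium (running total 366.0 mg).
Take 1.986 servings of canned tuna: spends $2.88, +27.8 mg calcium (running total 393.8 mg).
Greedy by best ratio exhausts the cost allowance optimally: 393.8 mg.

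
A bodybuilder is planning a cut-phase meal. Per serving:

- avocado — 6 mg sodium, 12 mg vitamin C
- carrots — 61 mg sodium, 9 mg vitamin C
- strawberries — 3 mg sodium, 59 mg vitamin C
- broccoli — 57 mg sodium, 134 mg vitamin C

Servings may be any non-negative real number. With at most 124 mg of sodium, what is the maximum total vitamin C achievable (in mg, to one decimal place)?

2438.7 mg

Vitamin C per mg sodium: strawberries 19.67, broccoli 2.351, avocado 2, carrots 0.1475.
With no serving limits, spend the whole sodium allowance on strawberries: 124 mg / 3 mg × 59 mg = 2438.7 mg.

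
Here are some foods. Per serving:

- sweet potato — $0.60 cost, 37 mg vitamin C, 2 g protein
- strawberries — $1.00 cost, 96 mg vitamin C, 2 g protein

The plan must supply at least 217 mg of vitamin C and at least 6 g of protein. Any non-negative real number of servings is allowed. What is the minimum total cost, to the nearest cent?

$2.52

Check every corner: each single food scaled to meet both minima, and each pair solved so both constraints bind.
sweet potato only: max(217/37, 6/2) = 5.865 servings → $3.52.
strawberries only: max(217/96, 6/2) = 3 servings → $3.00.
sweet potato + strawberries with both tight: 1.203 servings and 1.797 servings → $2.52.
The minimum over all feasible corners is $2.52.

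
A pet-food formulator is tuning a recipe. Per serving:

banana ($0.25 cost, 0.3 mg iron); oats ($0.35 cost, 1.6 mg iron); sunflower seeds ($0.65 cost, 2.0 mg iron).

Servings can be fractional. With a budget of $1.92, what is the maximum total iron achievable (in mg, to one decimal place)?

8.8 mg

Iron per dollar: oats 4.571, sunflower seeds 3.077, banana 1.2.
With no serving limits, spend the whole cost allowance on oats: $1.92 / $0.35 × 1.6 mg = 8.8 mg.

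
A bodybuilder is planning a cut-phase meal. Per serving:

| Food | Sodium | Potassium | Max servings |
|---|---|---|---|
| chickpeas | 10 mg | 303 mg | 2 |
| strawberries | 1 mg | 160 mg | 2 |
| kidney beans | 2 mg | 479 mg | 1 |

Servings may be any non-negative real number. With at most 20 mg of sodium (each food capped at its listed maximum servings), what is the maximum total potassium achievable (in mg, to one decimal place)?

1283.8 mg

Potassium per mg sodium: kidney beans 239.5, strawberries 160, chickpeas 30.3.
Take 1 serving of kidney beans: uses 2 mg sodium, +479.0 mg potassium (running total 479.0 mg).
Take 2 servings of strawberries: uses 2 mg sodium, +320.0 mg potassium (running total 799.0 mg).
Take 1.6 servings of chickpeas: uses 16 mg sodium, +484.8 mg potassium (running total 1283.8 mg).
Greedy by best ratio exhausts the sodium allowance optimally: 1283.8 mg.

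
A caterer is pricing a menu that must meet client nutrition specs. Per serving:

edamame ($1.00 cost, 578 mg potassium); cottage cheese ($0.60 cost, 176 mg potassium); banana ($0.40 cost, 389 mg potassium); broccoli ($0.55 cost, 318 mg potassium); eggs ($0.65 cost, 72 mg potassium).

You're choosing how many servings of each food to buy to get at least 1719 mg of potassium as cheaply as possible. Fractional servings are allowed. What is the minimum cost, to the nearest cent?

$1.77

Cost per mg of potassium: banana $0.0010, broccoli $0.0017, edamame $0.0017, cottage cheese $0.0034, eggs $0.0090.
With no serving limits, use only banana: 1719 mg / 389 mg = 4.419 servings × $0.40 = $1.77.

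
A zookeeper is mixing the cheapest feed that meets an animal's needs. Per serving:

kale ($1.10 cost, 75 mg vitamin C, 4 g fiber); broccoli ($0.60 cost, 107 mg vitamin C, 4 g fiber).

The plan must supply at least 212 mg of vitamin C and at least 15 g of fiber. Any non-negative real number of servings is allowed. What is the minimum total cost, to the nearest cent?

$2.25

An LP optimum is at a vertex; with two nutrient constraints at most two foods are used. Check each candidate.
kale only: max(212/75, 15/4) = 3.75 servings → $4.12.
broccoli only: max(212/107, 15/4) = 3.75 servings → $2.25.
kale + broccoli: intersection lies outside the first quadrant.
The minimum over all feasible corners is $2.25.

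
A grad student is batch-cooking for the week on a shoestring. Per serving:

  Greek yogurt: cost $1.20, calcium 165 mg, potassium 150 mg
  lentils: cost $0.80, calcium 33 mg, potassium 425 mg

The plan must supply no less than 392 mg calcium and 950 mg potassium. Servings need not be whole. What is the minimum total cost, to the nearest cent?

Compare the cost at each extreme point of the feasible region.
Greek yogurt only: max(392/165, 950/150) = 6.333 servings → $7.60.
lentils only: max(392/33, 950/425) = 11.88 servings → $9.50.
Greek yogurt + lentils with both tight: 2.075 servings and 1.503 servings → $3.69.
Cheapest feasible corner: $3.69.

$3.69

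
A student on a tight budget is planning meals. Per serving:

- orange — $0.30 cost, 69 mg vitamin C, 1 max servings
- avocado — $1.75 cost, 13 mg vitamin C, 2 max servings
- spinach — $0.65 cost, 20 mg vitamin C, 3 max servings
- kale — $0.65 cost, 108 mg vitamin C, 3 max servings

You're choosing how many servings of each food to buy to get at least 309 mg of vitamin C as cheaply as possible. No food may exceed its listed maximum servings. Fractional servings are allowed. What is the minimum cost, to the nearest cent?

$1.74

Cost per mg of vitamin C: orange $0.0043, kale $0.0060, spinach $0.0325, avocado $0.1346.
Take 1 serving of orange: +69.0 mg vitamin C for $0.30 (total $0.30, still need 240.0 mg).
Take 2.222 servings of kale: +240.0 mg vitamin C for $1.44 (total $1.74, still need 0.0 mg).
Filling from the cheapest source first is optimal under one linear minimum: $1.74.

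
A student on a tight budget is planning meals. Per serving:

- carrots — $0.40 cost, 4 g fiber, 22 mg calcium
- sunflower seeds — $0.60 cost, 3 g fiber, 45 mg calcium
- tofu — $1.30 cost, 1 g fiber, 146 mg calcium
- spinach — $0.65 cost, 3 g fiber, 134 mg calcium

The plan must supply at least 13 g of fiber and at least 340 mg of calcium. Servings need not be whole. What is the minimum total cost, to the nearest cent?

Compare the cost at each extreme point of the feasible region.
carrots only: max(13/4, 340/22) = 15.45 servings → $6.18.
sunflower seeds only: max(13/3, 340/45) = 7.556 servings → $4.53.
tofu only: max(13/1, 340/146) = 13 servings → $16.90.
spinach only: max(13/3, 340/134) = 4.333 servings → $2.82.
carrots + sunflower seeds: intersection lies outside the first quadrant.
carrots + tofu with both tight: 2.772 servings and 1.911 servings → $3.59.
carrots + spinach with both tight: 1.536 servings and 2.285 servings → $2.10.
sunflower seeds + tofu with both tight: 3.964 servings and 1.107 servings → $3.82.
sunflower seeds + spinach with both tight: 2.704 servings and 1.629 servings → $2.68.
tofu + spinach: intersection lies outside the first quadrant.
So the least-cost plan costs $2.10.

$2.10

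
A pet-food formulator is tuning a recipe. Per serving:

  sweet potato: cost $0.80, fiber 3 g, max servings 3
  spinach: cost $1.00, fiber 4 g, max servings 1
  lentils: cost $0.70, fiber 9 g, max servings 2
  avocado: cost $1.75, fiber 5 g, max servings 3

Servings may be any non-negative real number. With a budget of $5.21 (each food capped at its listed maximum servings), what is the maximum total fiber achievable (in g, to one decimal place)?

32.2 g

Fiber per dollar: lentils 12.86, spinach 4, sweet potato 3.75, avocado 2.857.
Take 2 servings of lentils: spends $1.40, +18.0 g fiber (running total 18.0 g).
Take 1 serving of spinach: spends $1.00, +4.0 g fiber (running total 22.0 g).
Take 3 servings of sweet potato: spends $2.40, +9.0 g fiber (running total 31.0 g).
Take 0.2343 servings of avocado: spends $0.41, +1.2 g fiber (running total 32.2 g).
Greedy by best ratio exhausts the cost allowance optimally: 32.2 g.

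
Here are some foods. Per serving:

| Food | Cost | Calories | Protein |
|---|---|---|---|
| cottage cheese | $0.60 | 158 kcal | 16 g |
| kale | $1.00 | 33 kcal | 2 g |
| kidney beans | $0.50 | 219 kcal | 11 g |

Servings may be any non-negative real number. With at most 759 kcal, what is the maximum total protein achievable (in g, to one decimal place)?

76.9 g

Protein per kcal: cottage cheese 0.1013, kale 0.06061, kidney beans 0.05023.
With no serving limits, spend the whole calories allowance on cottage cheese: 759 kcal / 158 kcal × 16 g = 76.9 g.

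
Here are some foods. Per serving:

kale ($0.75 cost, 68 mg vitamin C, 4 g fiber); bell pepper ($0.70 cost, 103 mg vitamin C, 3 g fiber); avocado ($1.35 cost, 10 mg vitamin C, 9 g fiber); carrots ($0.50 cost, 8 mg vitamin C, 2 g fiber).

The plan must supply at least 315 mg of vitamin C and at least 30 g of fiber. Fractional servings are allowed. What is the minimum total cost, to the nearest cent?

$5.16

kale only: max(315/68, 30/4) = 7.5 servings → $5.62.
bell pepper only: max(315/103, 30/3) = 10 servings → $7.00.
avocado only: max(315/10, 30/9) = 31.5 servings → $42.52.
carrots only: max(315/8, 30/2) = 39.38 servings → $19.69.
kale + bell pepper: intersection lies outside the first quadrant.
kale + avocado with both tight: 4.432 servings and 1.364 servings → $5.16.
kale + carrots with both tight: 3.75 servings and 7.5 servings → $6.56.
bell pepper + avocado with both tight: 2.826 servings and 2.391 servings → $5.21.
bell pepper + carrots with both tight: 2.143 servings and 11.79 servings → $7.39.
avocado + carrots with both targets exact would need a negative amount; discard.
So the least-cost plan costs $5.16.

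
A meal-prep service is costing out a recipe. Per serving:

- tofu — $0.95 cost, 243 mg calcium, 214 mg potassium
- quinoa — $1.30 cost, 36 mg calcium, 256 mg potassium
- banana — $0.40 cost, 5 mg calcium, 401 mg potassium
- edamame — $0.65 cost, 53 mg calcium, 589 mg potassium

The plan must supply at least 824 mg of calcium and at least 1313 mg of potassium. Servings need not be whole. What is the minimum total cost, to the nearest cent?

$3.70

With two linear requirements the optimum uses one or two foods; enumerate the corners.
tofu only: max(824/243, 1313/214) = 6.136 servings → $5.83.
quinoa only: max(824/36, 1313/256) = 22.89 servings → $29.76.
banana only: max(824/5, 1313/401) = 164.8 servings → $65.92.
edamame only: max(824/53, 1313/589) = 15.55 servings → $10.11.
tofu + quinoa with both tight: 3.003 servings and 2.619 servings → $6.26.
tofu + banana with both tight: 3.36 servings and 1.481 servings → $3.78.
tofu + edamame with both tight: 3.155 servings and 1.083 servings → $3.70.
quinoa + banana: intersection lies outside the first quadrant.
quinoa + edamame: the both-tight solution has a negative serving — not a feasible corner.
banana + edamame with both targets exact would need a negative amount; discard.
Cheapest feasible corner: $3.70.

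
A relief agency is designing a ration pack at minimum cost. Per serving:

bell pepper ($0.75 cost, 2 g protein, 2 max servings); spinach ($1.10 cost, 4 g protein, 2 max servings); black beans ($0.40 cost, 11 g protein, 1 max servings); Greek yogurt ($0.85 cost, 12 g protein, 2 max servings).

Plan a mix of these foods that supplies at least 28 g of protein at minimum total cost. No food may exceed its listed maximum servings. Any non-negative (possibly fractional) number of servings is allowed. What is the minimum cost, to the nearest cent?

$1.60

Cost per g of protein: black beans $0.0364, Greek yogurt $0.0708, spinach $0.2750, bell pepper $0.3750.
Take 1 serving of black beans: +11.0 g protein for $0.40 (total $0.40, still need 17.0 g).
Take 1.417 servings of Greek yogurt: +17.0 g protein for $1.20 (total $1.60, still need 0.0 g).
Filling from the cheapest source first is optimal under one linear minimum: $1.60.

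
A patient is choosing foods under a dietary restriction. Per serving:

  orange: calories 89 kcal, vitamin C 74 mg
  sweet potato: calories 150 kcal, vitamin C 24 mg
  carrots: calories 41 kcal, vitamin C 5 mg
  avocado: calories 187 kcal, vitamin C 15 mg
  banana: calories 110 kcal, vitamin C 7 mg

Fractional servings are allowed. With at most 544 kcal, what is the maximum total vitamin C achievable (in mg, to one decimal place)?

452.3 mg

Vitamin C per kcal: orange 0.8315, sweet potato 0.16, carrots 0.122, avocado 0.08021, banana 0.06364.
With no serving limits, spend the whole calories allowance on orange: 544 kcal / 89 kcal × 74 mg = 452.3 mg.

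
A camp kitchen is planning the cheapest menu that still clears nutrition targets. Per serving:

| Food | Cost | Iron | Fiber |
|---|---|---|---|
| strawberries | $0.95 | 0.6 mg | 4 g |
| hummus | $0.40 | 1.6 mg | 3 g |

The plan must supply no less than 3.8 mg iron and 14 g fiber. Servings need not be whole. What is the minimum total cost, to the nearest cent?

Minimising a linear cost over {iron ≥ 3.8, fiber ≥ 14, servings ≥ 0} — the optimum is at a vertex, using one or two foods.
strawberries only: max(3.8/0.6, 14/4) = 6.333 servings → $6.02.
hummus only: max(3.8/1.6, 14/3) = 4.667 servings → $1.87.
strawberries + hummus with both tight: 2.391 servings and 1.478 servings → $2.86.
So the least-cost plan costs $1.87.

$1.87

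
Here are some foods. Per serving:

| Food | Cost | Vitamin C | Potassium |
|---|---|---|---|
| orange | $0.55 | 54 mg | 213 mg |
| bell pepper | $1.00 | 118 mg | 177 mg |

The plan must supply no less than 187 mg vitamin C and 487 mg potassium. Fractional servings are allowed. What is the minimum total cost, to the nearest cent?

Minimising a linear cost over {vitamin C ≥ 187, potassium ≥ 487, servings ≥ 0} — the optimum is at a vertex, using one or two foods.
orange only: max(187/54, 487/213) = 3.463 servings → $1.90.
bell pepper only: max(187/118, 487/177) = 2.751 servings → $2.75.
orange + bell pepper with both tight: 1.564 servings and 0.8688 servings → $1.73.
So the least-cost plan costs $1.73.

$1.73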